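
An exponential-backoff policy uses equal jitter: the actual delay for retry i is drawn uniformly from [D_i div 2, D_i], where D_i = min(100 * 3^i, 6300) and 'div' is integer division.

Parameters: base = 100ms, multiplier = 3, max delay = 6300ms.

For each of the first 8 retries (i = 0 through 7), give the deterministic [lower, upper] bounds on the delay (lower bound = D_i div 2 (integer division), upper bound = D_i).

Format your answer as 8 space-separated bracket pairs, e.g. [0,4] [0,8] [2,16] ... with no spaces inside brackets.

Answer: [50,100] [150,300] [450,900] [1350,2700] [3150,6300] [3150,6300] [3150,6300] [3150,6300]

Derivation:
Computing bounds per retry:
  i=0: D_i=min(100*3^0,6300)=100, bounds=[50,100]
  i=1: D_i=min(100*3^1,6300)=300, bounds=[150,300]
  i=2: D_i=min(100*3^2,6300)=900, bounds=[450,900]
  i=3: D_i=min(100*3^3,6300)=2700, bounds=[1350,2700]
  i=4: D_i=min(100*3^4,6300)=6300, bounds=[3150,6300]
  i=5: D_i=min(100*3^5,6300)=6300, bounds=[3150,6300]
  i=6: D_i=min(100*3^6,6300)=6300, bounds=[3150,6300]
  i=7: D_i=min(100*3^7,6300)=6300, bounds=[3150,6300]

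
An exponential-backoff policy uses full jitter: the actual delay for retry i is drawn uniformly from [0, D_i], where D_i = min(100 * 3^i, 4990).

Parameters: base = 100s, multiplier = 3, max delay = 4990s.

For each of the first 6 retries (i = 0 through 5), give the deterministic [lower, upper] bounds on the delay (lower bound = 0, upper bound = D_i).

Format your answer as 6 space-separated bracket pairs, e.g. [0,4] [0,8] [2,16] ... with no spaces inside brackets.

Computing bounds per retry:
  i=0: D_i=min(100*3^0,4990)=100, bounds=[0,100]
  i=1: D_i=min(100*3^1,4990)=300, bounds=[0,300]
  i=2: D_i=min(100*3^2,4990)=900, bounds=[0,900]
  i=3: D_i=min(100*3^3,4990)=2700, bounds=[0,2700]
  i=4: D_i=min(100*3^4,4990)=4990, bounds=[0,4990]
  i=5: D_i=min(100*3^5,4990)=4990, bounds=[0,4990]

Answer: [0,100] [0,300] [0,900] [0,2700] [0,4990] [0,4990]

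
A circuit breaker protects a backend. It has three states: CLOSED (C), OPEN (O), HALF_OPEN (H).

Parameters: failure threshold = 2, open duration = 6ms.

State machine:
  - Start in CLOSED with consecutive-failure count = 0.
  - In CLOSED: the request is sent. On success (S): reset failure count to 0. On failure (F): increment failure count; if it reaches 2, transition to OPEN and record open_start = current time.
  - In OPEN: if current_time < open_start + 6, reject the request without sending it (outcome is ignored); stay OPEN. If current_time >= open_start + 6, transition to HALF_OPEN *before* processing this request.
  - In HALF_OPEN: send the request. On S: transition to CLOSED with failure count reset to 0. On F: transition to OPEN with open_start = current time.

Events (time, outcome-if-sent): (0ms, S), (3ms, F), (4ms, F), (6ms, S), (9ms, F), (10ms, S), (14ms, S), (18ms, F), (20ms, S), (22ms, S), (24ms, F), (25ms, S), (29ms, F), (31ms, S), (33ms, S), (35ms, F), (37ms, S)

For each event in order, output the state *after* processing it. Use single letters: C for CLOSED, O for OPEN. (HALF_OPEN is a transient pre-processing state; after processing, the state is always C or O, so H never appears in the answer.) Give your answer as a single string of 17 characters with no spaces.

Answer: CCOOOCCCCCCCCCCCC

Derivation:
State after each event:
  event#1 t=0ms outcome=S: state=CLOSED
  event#2 t=3ms outcome=F: state=CLOSED
  event#3 t=4ms outcome=F: state=OPEN
  event#4 t=6ms outcome=S: state=OPEN
  event#5 t=9ms outcome=F: state=OPEN
  event#6 t=10ms outcome=S: state=CLOSED
  event#7 t=14ms outcome=S: state=CLOSED
  event#8 t=18ms outcome=F: state=CLOSED
  event#9 t=20ms outcome=S: state=CLOSED
  event#10 t=22ms outcome=S: state=CLOSED
  event#11 t=24ms outcome=F: state=CLOSED
  event#12 t=25ms outcome=S: state=CLOSED
  event#13 t=29ms outcome=F: state=CLOSED
  event#14 t=31ms outcome=S: state=CLOSED
  event#15 t=33ms outcome=S: state=CLOSED
  event#16 t=35ms outcome=F: state=CLOSED
  event#17 t=37ms outcome=S: state=CLOSED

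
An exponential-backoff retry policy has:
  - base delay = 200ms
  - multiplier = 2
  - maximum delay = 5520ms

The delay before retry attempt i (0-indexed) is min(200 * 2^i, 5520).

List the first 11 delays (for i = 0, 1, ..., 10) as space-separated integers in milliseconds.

Computing each delay:
  i=0: min(200*2^0, 5520) = 200
  i=1: min(200*2^1, 5520) = 400
  i=2: min(200*2^2, 5520) = 800
  i=3: min(200*2^3, 5520) = 1600
  i=4: min(200*2^4, 5520) = 3200
  i=5: min(200*2^5, 5520) = 5520
  i=6: min(200*2^6, 5520) = 5520
  i=7: min(200*2^7, 5520) = 5520
  i=8: min(200*2^8, 5520) = 5520
  i=9: min(200*2^9, 5520) = 5520
  i=10: min(200*2^10, 5520) = 5520

Answer: 200 400 800 1600 3200 5520 5520 5520 5520 5520 5520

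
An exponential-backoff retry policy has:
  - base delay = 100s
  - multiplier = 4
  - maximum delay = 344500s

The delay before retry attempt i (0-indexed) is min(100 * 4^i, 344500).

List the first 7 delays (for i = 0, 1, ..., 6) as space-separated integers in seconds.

Answer: 100 400 1600 6400 25600 102400 344500

Derivation:
Computing each delay:
  i=0: min(100*4^0, 344500) = 100
  i=1: min(100*4^1, 344500) = 400
  i=2: min(100*4^2, 344500) = 1600
  i=3: min(100*4^3, 344500) = 6400
  i=4: min(100*4^4, 344500) = 25600
  i=5: min(100*4^5, 344500) = 102400
  i=6: min(100*4^6, 344500) = 344500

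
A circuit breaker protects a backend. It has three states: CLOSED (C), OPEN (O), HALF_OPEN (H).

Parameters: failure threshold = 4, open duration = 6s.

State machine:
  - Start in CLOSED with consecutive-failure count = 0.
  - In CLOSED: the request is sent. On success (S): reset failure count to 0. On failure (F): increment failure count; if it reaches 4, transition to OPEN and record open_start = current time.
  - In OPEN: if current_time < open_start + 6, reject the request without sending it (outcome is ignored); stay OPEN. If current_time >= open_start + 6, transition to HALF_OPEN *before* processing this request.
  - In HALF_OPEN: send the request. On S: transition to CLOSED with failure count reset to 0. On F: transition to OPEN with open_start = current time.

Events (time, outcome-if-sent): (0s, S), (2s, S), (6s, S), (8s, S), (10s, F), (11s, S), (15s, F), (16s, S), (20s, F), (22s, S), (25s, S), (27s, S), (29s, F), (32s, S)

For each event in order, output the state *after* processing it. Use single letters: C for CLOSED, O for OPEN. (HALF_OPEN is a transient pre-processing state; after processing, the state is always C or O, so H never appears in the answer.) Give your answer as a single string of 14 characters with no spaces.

Answer: CCCCCCCCCCCCCC

Derivation:
State after each event:
  event#1 t=0s outcome=S: state=CLOSED
  event#2 t=2s outcome=S: state=CLOSED
  event#3 t=6s outcome=S: state=CLOSED
  event#4 t=8s outcome=S: state=CLOSED
  event#5 t=10s outcome=F: state=CLOSED
  event#6 t=11s outcome=S: state=CLOSED
  event#7 t=15s outcome=F: state=CLOSED
  event#8 t=16s outcome=S: state=CLOSED
  event#9 t=20s outcome=F: state=CLOSED
  event#10 t=22s outcome=S: state=CLOSED
  event#11 t=25s outcome=S: state=CLOSED
  event#12 t=27s outcome=S: state=CLOSED
  event#13 t=29s outcome=F: state=CLOSED
  event#14 t=32s outcome=S: state=CLOSED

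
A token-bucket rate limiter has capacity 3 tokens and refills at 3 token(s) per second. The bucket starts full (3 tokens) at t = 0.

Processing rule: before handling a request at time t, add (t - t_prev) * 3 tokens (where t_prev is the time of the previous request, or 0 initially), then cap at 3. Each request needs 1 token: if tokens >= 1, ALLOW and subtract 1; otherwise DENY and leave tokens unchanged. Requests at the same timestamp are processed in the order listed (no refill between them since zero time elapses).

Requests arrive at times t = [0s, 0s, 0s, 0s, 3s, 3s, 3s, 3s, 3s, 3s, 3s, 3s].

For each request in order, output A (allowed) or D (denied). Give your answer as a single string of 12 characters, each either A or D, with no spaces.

Simulating step by step:
  req#1 t=0s: ALLOW
  req#2 t=0s: ALLOW
  req#3 t=0s: ALLOW
  req#4 t=0s: DENY
  req#5 t=3s: ALLOW
  req#6 t=3s: ALLOW
  req#7 t=3s: ALLOW
  req#8 t=3s: DENY
  req#9 t=3s: DENY
  req#10 t=3s: DENY
  req#11 t=3s: DENY
  req#12 t=3s: DENY

Answer: AAADAAADDDDD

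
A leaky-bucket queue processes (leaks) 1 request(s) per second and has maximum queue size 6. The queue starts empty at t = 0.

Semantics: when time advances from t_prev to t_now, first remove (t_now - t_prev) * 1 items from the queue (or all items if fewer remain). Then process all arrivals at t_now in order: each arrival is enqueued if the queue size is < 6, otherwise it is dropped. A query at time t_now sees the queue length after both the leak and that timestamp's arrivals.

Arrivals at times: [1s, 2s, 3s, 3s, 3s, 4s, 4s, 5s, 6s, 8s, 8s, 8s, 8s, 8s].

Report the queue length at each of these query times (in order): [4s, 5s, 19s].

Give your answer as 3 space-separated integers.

Answer: 4 4 0

Derivation:
Queue lengths at query times:
  query t=4s: backlog = 4
  query t=5s: backlog = 4
  query t=19s: backlog = 0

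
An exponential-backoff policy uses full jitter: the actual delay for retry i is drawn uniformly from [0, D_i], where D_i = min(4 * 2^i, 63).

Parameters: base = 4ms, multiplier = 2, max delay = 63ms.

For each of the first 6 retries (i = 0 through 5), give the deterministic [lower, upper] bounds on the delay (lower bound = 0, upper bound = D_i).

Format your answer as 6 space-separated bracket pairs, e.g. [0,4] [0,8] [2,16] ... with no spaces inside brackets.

Computing bounds per retry:
  i=0: D_i=min(4*2^0,63)=4, bounds=[0,4]
  i=1: D_i=min(4*2^1,63)=8, bounds=[0,8]
  i=2: D_i=min(4*2^2,63)=16, bounds=[0,16]
  i=3: D_i=min(4*2^3,63)=32, bounds=[0,32]
  i=4: D_i=min(4*2^4,63)=63, bounds=[0,63]
  i=5: D_i=min(4*2^5,63)=63, bounds=[0,63]

Answer: [0,4] [0,8] [0,16] [0,32] [0,63] [0,63]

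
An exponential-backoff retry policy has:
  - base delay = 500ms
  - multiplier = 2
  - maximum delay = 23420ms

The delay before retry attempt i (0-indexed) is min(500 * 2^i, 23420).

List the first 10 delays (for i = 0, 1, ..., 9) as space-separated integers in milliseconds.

Computing each delay:
  i=0: min(500*2^0, 23420) = 500
  i=1: min(500*2^1, 23420) = 1000
  i=2: min(500*2^2, 23420) = 2000
  i=3: min(500*2^3, 23420) = 4000
  i=4: min(500*2^4, 23420) = 8000
  i=5: min(500*2^5, 23420) = 16000
  i=6: min(500*2^6, 23420) = 23420
  i=7: min(500*2^7, 23420) = 23420
  i=8: min(500*2^8, 23420) = 23420
  i=9: min(500*2^9, 23420) = 23420

Answer: 500 1000 2000 4000 8000 16000 23420 23420 23420 23420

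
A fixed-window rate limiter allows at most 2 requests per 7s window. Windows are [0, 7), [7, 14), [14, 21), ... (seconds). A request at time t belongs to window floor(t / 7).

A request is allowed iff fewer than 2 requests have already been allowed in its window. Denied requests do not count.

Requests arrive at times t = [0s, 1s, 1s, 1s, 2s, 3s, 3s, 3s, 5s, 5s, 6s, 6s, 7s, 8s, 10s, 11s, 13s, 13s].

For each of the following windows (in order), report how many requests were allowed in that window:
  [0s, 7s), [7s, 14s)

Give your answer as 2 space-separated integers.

Processing requests:
  req#1 t=0s (window 0): ALLOW
  req#2 t=1s (window 0): ALLOW
  req#3 t=1s (window 0): DENY
  req#4 t=1s (window 0): DENY
  req#5 t=2s (window 0): DENY
  req#6 t=3s (window 0): DENY
  req#7 t=3s (window 0): DENY
  req#8 t=3s (window 0): DENY
  req#9 t=5s (window 0): DENY
  req#10 t=5s (window 0): DENY
  req#11 t=6s (window 0): DENY
  req#12 t=6s (window 0): DENY
  req#13 t=7s (window 1): ALLOW
  req#14 t=8s (window 1): ALLOW
  req#15 t=10s (window 1): DENY
  req#16 t=11s (window 1): DENY
  req#17 t=13s (window 1): DENY
  req#18 t=13s (window 1): DENY

Allowed counts by window: 2 2

Answer: 2 2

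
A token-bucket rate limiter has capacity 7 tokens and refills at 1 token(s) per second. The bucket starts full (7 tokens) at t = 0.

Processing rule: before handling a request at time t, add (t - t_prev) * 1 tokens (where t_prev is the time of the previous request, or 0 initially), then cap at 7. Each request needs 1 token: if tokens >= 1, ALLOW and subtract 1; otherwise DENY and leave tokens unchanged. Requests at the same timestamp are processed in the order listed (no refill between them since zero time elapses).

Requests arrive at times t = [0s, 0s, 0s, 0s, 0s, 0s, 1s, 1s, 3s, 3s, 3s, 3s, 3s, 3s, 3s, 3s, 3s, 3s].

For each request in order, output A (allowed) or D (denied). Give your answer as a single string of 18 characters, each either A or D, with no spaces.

Answer: AAAAAAAAAADDDDDDDD

Derivation:
Simulating step by step:
  req#1 t=0s: ALLOW
  req#2 t=0s: ALLOW
  req#3 t=0s: ALLOW
  req#4 t=0s: ALLOW
  req#5 t=0s: ALLOW
  req#6 t=0s: ALLOW
  req#7 t=1s: ALLOW
  req#8 t=1s: ALLOW
  req#9 t=3s: ALLOW
  req#10 t=3s: ALLOW
  req#11 t=3s: DENY
  req#12 t=3s: DENY
  req#13 t=3s: DENY
  req#14 t=3s: DENY
  req#15 t=3s: DENY
  req#16 t=3s: DENY
  req#17 t=3s: DENY
  req#18 t=3s: DENY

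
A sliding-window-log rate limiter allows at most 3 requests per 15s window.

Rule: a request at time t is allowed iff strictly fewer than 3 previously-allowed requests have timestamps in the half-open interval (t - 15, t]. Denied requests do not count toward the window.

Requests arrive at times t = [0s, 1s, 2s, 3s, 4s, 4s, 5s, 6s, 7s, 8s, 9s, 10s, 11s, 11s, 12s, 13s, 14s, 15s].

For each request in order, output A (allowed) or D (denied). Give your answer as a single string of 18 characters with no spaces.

Tracking allowed requests in the window:
  req#1 t=0s: ALLOW
  req#2 t=1s: ALLOW
  req#3 t=2s: ALLOW
  req#4 t=3s: DENY
  req#5 t=4s: DENY
  req#6 t=4s: DENY
  req#7 t=5s: DENY
  req#8 t=6s: DENY
  req#9 t=7s: DENY
  req#10 t=8s: DENY
  req#11 t=9s: DENY
  req#12 t=10s: DENY
  req#13 t=11s: DENY
  req#14 t=11s: DENY
  req#15 t=12s: DENY
  req#16 t=13s: DENY
  req#17 t=14s: DENY
  req#18 t=15s: ALLOW

Answer: AAADDDDDDDDDDDDDDA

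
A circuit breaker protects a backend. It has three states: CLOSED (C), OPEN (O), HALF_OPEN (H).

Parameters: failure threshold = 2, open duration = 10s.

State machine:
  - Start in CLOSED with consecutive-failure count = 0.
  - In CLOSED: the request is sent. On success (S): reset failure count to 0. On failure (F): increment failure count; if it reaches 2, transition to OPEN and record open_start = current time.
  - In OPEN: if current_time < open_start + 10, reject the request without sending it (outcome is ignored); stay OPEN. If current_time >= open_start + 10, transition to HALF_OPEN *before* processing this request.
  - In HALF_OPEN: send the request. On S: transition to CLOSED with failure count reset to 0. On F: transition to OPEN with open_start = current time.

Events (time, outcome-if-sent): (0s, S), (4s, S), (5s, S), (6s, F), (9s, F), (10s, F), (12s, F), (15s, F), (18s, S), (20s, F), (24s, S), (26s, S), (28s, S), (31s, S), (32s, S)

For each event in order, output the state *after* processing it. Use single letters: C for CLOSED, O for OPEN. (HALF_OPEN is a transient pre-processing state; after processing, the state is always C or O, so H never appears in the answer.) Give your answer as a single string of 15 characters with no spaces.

Answer: CCCCOOOOOOOOOCC

Derivation:
State after each event:
  event#1 t=0s outcome=S: state=CLOSED
  event#2 t=4s outcome=S: state=CLOSED
  event#3 t=5s outcome=S: state=CLOSED
  event#4 t=6s outcome=F: state=CLOSED
  event#5 t=9s outcome=F: state=OPEN
  event#6 t=10s outcome=F: state=OPEN
  event#7 t=12s outcome=F: state=OPEN
  event#8 t=15s outcome=F: state=OPEN
  event#9 t=18s outcome=S: state=OPEN
  event#10 t=20s outcome=F: state=OPEN
  event#11 t=24s outcome=S: state=OPEN
  event#12 t=26s outcome=S: state=OPEN
  event#13 t=28s outcome=S: state=OPEN
  event#14 t=31s outcome=S: state=CLOSED
  event#15 t=32s outcome=S: state=CLOSED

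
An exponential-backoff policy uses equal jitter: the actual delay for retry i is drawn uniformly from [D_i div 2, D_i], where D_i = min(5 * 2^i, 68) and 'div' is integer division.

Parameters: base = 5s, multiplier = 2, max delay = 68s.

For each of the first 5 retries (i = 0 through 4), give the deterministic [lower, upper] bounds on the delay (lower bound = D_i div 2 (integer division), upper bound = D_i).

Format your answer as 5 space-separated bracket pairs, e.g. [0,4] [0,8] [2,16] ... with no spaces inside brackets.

Answer: [2,5] [5,10] [10,20] [20,40] [34,68]

Derivation:
Computing bounds per retry:
  i=0: D_i=min(5*2^0,68)=5, bounds=[2,5]
  i=1: D_i=min(5*2^1,68)=10, bounds=[5,10]
  i=2: D_i=min(5*2^2,68)=20, bounds=[10,20]
  i=3: D_i=min(5*2^3,68)=40, bounds=[20,40]
  i=4: D_i=min(5*2^4,68)=68, bounds=[34,68]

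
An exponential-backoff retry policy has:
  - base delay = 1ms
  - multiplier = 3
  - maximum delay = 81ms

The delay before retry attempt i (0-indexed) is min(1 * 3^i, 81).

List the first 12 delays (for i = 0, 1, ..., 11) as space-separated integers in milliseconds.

Answer: 1 3 9 27 81 81 81 81 81 81 81 81

Derivation:
Computing each delay:
  i=0: min(1*3^0, 81) = 1
  i=1: min(1*3^1, 81) = 3
  i=2: min(1*3^2, 81) = 9
  i=3: min(1*3^3, 81) = 27
  i=4: min(1*3^4, 81) = 81
  i=5: min(1*3^5, 81) = 81
  i=6: min(1*3^6, 81) = 81
  i=7: min(1*3^7, 81) = 81
  i=8: min(1*3^8, 81) = 81
  i=9: min(1*3^9, 81) = 81
  i=10: min(1*3^10, 81) = 81
  i=11: min(1*3^11, 81) = 81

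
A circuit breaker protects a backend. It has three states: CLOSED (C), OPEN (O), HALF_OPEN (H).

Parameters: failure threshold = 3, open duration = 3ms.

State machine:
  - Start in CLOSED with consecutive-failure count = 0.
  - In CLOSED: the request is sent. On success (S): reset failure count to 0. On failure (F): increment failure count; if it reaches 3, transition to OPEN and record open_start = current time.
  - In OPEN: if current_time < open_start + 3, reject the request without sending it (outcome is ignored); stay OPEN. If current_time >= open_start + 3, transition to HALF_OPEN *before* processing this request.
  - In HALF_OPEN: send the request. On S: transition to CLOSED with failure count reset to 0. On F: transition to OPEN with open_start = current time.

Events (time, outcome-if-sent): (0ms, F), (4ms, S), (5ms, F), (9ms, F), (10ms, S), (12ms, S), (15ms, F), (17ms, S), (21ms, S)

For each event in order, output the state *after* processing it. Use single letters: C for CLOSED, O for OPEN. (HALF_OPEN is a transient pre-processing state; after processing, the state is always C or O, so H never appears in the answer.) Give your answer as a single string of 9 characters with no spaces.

Answer: CCCCCCCCC

Derivation:
State after each event:
  event#1 t=0ms outcome=F: state=CLOSED
  event#2 t=4ms outcome=S: state=CLOSED
  event#3 t=5ms outcome=F: state=CLOSED
  event#4 t=9ms outcome=F: state=CLOSED
  event#5 t=10ms outcome=S: state=CLOSED
  event#6 t=12ms outcome=S: state=CLOSED
  event#7 t=15ms outcome=F: state=CLOSED
  event#8 t=17ms outcome=S: state=CLOSED
  event#9 t=21ms outcome=S: state=CLOSED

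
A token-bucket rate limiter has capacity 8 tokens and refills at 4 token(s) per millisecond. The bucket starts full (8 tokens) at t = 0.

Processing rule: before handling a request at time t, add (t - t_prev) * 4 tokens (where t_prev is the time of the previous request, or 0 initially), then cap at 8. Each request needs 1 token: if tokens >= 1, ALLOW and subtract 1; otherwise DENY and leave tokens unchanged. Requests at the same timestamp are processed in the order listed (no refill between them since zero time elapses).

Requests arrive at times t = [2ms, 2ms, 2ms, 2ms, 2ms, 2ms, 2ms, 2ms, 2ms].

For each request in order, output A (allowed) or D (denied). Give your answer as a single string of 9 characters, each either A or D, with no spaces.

Answer: AAAAAAAAD

Derivation:
Simulating step by step:
  req#1 t=2ms: ALLOW
  req#2 t=2ms: ALLOW
  req#3 t=2ms: ALLOW
  req#4 t=2ms: ALLOW
  req#5 t=2ms: ALLOW
  req#6 t=2ms: ALLOW
  req#7 t=2ms: ALLOW
  req#8 t=2ms: ALLOW
  req#9 t=2ms: DENY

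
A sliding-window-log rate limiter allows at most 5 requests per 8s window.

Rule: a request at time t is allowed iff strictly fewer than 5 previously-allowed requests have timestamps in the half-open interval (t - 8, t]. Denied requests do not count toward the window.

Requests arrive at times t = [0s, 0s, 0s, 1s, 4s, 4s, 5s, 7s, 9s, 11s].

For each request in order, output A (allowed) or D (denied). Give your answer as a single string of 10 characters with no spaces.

Answer: AAAAADDDAA

Derivation:
Tracking allowed requests in the window:
  req#1 t=0s: ALLOW
  req#2 t=0s: ALLOW
  req#3 t=0s: ALLOW
  req#4 t=1s: ALLOW
  req#5 t=4s: ALLOW
  req#6 t=4s: DENY
  req#7 t=5s: DENY
  req#8 t=7s: DENY
  req#9 t=9s: ALLOW
  req#10 t=11s: ALLOW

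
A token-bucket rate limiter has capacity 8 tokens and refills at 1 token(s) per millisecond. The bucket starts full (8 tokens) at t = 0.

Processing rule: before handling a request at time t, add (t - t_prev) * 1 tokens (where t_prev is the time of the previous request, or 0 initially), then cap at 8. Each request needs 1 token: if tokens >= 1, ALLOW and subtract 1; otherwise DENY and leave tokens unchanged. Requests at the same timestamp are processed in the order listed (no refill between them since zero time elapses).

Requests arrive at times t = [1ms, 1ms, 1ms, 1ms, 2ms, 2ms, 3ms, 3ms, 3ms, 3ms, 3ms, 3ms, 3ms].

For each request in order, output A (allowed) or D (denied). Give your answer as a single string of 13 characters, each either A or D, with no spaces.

Answer: AAAAAAAAAADDD

Derivation:
Simulating step by step:
  req#1 t=1ms: ALLOW
  req#2 t=1ms: ALLOW
  req#3 t=1ms: ALLOW
  req#4 t=1ms: ALLOW
  req#5 t=2ms: ALLOW
  req#6 t=2ms: ALLOW
  req#7 t=3ms: ALLOW
  req#8 t=3ms: ALLOW
  req#9 t=3ms: ALLOW
  req#10 t=3ms: ALLOW
  req#11 t=3ms: DENY
  req#12 t=3ms: DENY
  req#13 t=3ms: DENY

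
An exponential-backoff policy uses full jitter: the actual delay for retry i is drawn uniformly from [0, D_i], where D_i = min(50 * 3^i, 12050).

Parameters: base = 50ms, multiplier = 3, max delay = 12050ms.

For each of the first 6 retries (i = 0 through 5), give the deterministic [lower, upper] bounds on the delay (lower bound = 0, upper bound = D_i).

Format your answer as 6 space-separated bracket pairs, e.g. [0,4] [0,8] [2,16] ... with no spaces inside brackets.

Answer: [0,50] [0,150] [0,450] [0,1350] [0,4050] [0,12050]

Derivation:
Computing bounds per retry:
  i=0: D_i=min(50*3^0,12050)=50, bounds=[0,50]
  i=1: D_i=min(50*3^1,12050)=150, bounds=[0,150]
  i=2: D_i=min(50*3^2,12050)=450, bounds=[0,450]
  i=3: D_i=min(50*3^3,12050)=1350, bounds=[0,1350]
  i=4: D_i=min(50*3^4,12050)=4050, bounds=[0,4050]
  i=5: D_i=min(50*3^5,12050)=12050, bounds=[0,12050]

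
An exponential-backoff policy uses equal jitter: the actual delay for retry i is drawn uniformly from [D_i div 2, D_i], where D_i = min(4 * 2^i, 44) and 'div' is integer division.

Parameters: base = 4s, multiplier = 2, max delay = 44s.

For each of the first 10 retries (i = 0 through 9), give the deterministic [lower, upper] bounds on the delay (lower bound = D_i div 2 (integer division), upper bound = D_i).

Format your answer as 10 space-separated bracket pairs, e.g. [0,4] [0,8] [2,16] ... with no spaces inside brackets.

Answer: [2,4] [4,8] [8,16] [16,32] [22,44] [22,44] [22,44] [22,44] [22,44] [22,44]

Derivation:
Computing bounds per retry:
  i=0: D_i=min(4*2^0,44)=4, bounds=[2,4]
  i=1: D_i=min(4*2^1,44)=8, bounds=[4,8]
  i=2: D_i=min(4*2^2,44)=16, bounds=[8,16]
  i=3: D_i=min(4*2^3,44)=32, bounds=[16,32]
  i=4: D_i=min(4*2^4,44)=44, bounds=[22,44]
  i=5: D_i=min(4*2^5,44)=44, bounds=[22,44]
  i=6: D_i=min(4*2^6,44)=44, bounds=[22,44]
  i=7: D_i=min(4*2^7,44)=44, bounds=[22,44]
  i=8: D_i=min(4*2^8,44)=44, bounds=[22,44]
  i=9: D_i=min(4*2^9,44)=44, bounds=[22,44]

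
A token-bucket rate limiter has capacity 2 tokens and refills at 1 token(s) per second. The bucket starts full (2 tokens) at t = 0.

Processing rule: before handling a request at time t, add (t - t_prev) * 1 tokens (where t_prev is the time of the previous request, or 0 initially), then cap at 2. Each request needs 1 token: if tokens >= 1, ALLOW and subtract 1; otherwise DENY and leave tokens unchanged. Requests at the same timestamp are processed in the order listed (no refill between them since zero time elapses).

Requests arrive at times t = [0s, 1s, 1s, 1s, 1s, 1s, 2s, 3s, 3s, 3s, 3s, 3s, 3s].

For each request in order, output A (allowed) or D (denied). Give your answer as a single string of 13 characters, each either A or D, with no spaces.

Answer: AAADDDAADDDDD

Derivation:
Simulating step by step:
  req#1 t=0s: ALLOW
  req#2 t=1s: ALLOW
  req#3 t=1s: ALLOW
  req#4 t=1s: DENY
  req#5 t=1s: DENY
  req#6 t=1s: DENY
  req#7 t=2s: ALLOW
  req#8 t=3s: ALLOW
  req#9 t=3s: DENY
  req#10 t=3s: DENY
  req#11 t=3s: DENY
  req#12 t=3s: DENY
  req#13 t=3s: DENY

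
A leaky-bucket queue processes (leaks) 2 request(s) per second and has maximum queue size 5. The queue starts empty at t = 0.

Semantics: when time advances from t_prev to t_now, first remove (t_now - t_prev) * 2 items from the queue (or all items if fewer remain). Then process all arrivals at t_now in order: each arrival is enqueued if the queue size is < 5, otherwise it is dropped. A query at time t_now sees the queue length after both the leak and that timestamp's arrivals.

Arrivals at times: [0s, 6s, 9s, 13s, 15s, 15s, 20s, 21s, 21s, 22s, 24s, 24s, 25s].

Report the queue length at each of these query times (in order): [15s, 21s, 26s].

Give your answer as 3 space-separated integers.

Queue lengths at query times:
  query t=15s: backlog = 2
  query t=21s: backlog = 2
  query t=26s: backlog = 0

Answer: 2 2 0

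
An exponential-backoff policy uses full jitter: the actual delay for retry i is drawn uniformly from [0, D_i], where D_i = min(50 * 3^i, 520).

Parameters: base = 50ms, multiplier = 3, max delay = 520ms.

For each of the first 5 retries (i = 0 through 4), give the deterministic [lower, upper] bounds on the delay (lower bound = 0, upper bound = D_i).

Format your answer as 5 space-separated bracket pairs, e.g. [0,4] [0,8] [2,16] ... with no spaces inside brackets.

Computing bounds per retry:
  i=0: D_i=min(50*3^0,520)=50, bounds=[0,50]
  i=1: D_i=min(50*3^1,520)=150, bounds=[0,150]
  i=2: D_i=min(50*3^2,520)=450, bounds=[0,450]
  i=3: D_i=min(50*3^3,520)=520, bounds=[0,520]
  i=4: D_i=min(50*3^4,520)=520, bounds=[0,520]

Answer: [0,50] [0,150] [0,450] [0,520] [0,520]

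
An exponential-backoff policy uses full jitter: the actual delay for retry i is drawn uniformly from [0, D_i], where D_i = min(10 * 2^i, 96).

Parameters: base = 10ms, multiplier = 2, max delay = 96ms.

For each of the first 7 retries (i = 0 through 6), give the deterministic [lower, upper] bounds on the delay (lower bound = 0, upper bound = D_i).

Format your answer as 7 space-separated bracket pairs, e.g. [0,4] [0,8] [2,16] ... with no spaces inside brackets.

Computing bounds per retry:
  i=0: D_i=min(10*2^0,96)=10, bounds=[0,10]
  i=1: D_i=min(10*2^1,96)=20, bounds=[0,20]
  i=2: D_i=min(10*2^2,96)=40, bounds=[0,40]
  i=3: D_i=min(10*2^3,96)=80, bounds=[0,80]
  i=4: D_i=min(10*2^4,96)=96, bounds=[0,96]
  i=5: D_i=min(10*2^5,96)=96, bounds=[0,96]
  i=6: D_i=min(10*2^6,96)=96, bounds=[0,96]

Answer: [0,10] [0,20] [0,40] [0,80] [0,96] [0,96] [0,96]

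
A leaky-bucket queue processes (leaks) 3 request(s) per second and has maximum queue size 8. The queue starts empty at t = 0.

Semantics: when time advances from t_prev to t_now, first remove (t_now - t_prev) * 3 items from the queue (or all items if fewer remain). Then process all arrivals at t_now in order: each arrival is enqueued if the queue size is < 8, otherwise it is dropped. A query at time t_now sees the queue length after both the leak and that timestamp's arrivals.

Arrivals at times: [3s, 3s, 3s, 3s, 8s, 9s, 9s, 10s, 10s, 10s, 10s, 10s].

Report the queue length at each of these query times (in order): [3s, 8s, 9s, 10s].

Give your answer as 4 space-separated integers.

Answer: 4 1 2 5

Derivation:
Queue lengths at query times:
  query t=3s: backlog = 4
  query t=8s: backlog = 1
  query t=9s: backlog = 2
  query t=10s: backlog = 5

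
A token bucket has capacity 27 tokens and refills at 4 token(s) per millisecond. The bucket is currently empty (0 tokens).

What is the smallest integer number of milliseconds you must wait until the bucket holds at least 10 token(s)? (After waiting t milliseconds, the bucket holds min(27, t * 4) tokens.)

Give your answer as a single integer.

Need t * 4 >= 10, so t >= 10/4.
Smallest integer t = ceil(10/4) = 3.

Answer: 3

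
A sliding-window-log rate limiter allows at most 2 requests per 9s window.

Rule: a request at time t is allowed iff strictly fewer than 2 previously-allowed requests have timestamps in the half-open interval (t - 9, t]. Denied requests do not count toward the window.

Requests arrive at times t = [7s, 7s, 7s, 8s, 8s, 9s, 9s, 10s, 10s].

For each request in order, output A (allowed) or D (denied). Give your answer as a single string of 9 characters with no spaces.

Answer: AADDDDDDD

Derivation:
Tracking allowed requests in the window:
  req#1 t=7s: ALLOW
  req#2 t=7s: ALLOW
  req#3 t=7s: DENY
  req#4 t=8s: DENY
  req#5 t=8s: DENY
  req#6 t=9s: DENY
  req#7 t=9s: DENY
  req#8 t=10s: DENY
  req#9 t=10s: DENY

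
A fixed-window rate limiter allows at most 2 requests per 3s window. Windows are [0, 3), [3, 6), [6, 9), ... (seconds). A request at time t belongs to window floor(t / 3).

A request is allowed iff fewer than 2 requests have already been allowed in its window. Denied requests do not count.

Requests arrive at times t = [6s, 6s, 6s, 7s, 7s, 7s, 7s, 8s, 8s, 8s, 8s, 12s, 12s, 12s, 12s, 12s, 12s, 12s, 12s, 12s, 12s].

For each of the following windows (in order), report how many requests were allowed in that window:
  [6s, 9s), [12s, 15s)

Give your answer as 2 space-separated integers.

Answer: 2 2

Derivation:
Processing requests:
  req#1 t=6s (window 2): ALLOW
  req#2 t=6s (window 2): ALLOW
  req#3 t=6s (window 2): DENY
  req#4 t=7s (window 2): DENY
  req#5 t=7s (window 2): DENY
  req#6 t=7s (window 2): DENY
  req#7 t=7s (window 2): DENY
  req#8 t=8s (window 2): DENY
  req#9 t=8s (window 2): DENY
  req#10 t=8s (window 2): DENY
  req#11 t=8s (window 2): DENY
  req#12 t=12s (window 4): ALLOW
  req#13 t=12s (window 4): ALLOW
  req#14 t=12s (window 4): DENY
  req#15 t=12s (window 4): DENY
  req#16 t=12s (window 4): DENY
  req#17 t=12s (window 4): DENY
  req#18 t=12s (window 4): DENY
  req#19 t=12s (window 4): DENY
  req#20 t=12s (window 4): DENY
  req#21 t=12s (window 4): DENY

Allowed counts by window: 2 2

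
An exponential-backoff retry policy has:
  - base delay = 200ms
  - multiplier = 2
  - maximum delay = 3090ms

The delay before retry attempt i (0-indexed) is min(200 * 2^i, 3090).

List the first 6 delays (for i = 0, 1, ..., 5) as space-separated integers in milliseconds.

Answer: 200 400 800 1600 3090 3090

Derivation:
Computing each delay:
  i=0: min(200*2^0, 3090) = 200
  i=1: min(200*2^1, 3090) = 400
  i=2: min(200*2^2, 3090) = 800
  i=3: min(200*2^3, 3090) = 1600
  i=4: min(200*2^4, 3090) = 3090
  i=5: min(200*2^5, 3090) = 3090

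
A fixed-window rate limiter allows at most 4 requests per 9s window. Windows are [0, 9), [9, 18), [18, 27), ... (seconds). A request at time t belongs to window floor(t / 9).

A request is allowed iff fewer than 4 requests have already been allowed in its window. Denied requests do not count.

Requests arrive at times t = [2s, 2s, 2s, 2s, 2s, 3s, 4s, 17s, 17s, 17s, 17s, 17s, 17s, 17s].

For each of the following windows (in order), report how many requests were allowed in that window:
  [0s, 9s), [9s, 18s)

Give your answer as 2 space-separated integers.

Processing requests:
  req#1 t=2s (window 0): ALLOW
  req#2 t=2s (window 0): ALLOW
  req#3 t=2s (window 0): ALLOW
  req#4 t=2s (window 0): ALLOW
  req#5 t=2s (window 0): DENY
  req#6 t=3s (window 0): DENY
  req#7 t=4s (window 0): DENY
  req#8 t=17s (window 1): ALLOW
  req#9 t=17s (window 1): ALLOW
  req#10 t=17s (window 1): ALLOW
  req#11 t=17s (window 1): ALLOW
  req#12 t=17s (window 1): DENY
  req#13 t=17s (window 1): DENY
  req#14 t=17s (window 1): DENY

Allowed counts by window: 4 4

Answer: 4 4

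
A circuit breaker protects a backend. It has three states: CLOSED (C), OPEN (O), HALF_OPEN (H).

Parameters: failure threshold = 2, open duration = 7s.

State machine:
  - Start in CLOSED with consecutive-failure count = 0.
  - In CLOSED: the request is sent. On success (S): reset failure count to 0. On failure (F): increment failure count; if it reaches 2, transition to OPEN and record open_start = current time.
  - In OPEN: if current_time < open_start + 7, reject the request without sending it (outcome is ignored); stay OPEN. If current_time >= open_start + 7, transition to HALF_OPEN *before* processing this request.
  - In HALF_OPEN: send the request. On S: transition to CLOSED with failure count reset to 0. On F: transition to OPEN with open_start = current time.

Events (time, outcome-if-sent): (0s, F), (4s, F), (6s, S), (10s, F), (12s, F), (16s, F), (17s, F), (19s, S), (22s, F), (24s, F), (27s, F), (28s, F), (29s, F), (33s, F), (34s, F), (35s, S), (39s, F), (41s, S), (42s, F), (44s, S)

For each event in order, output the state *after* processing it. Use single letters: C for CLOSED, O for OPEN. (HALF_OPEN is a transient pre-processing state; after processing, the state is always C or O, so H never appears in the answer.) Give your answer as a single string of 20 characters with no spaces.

Answer: COOOOOOCCOOOOOOOOCCC

Derivation:
State after each event:
  event#1 t=0s outcome=F: state=CLOSED
  event#2 t=4s outcome=F: state=OPEN
  event#3 t=6s outcome=S: state=OPEN
  event#4 t=10s outcome=F: state=OPEN
  event#5 t=12s outcome=F: state=OPEN
  event#6 t=16s outcome=F: state=OPEN
  event#7 t=17s outcome=F: state=OPEN
  event#8 t=19s outcome=S: state=CLOSED
  event#9 t=22s outcome=F: state=CLOSED
  event#10 t=24s outcome=F: state=OPEN
  event#11 t=27s outcome=F: state=OPEN
  event#12 t=28s outcome=F: state=OPEN
  event#13 t=29s outcome=F: state=OPEN
  event#14 t=33s outcome=F: state=OPEN
  event#15 t=34s outcome=F: state=OPEN
  event#16 t=35s outcome=S: state=OPEN
  event#17 t=39s outcome=F: state=OPEN
  event#18 t=41s outcome=S: state=CLOSED
  event#19 t=42s outcome=F: state=CLOSED
  event#20 t=44s outcome=S: state=CLOSED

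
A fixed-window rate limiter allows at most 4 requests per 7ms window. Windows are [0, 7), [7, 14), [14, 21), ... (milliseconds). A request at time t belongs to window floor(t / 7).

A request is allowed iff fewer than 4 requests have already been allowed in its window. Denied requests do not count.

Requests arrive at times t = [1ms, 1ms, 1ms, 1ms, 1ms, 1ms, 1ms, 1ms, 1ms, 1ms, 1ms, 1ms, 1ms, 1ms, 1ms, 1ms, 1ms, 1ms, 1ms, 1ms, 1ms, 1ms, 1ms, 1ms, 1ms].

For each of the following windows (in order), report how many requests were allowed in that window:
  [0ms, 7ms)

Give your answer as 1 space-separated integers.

Processing requests:
  req#1 t=1ms (window 0): ALLOW
  req#2 t=1ms (window 0): ALLOW
  req#3 t=1ms (window 0): ALLOW
  req#4 t=1ms (window 0): ALLOW
  req#5 t=1ms (window 0): DENY
  req#6 t=1ms (window 0): DENY
  req#7 t=1ms (window 0): DENY
  req#8 t=1ms (window 0): DENY
  req#9 t=1ms (window 0): DENY
  req#10 t=1ms (window 0): DENY
  req#11 t=1ms (window 0): DENY
  req#12 t=1ms (window 0): DENY
  req#13 t=1ms (window 0): DENY
  req#14 t=1ms (window 0): DENY
  req#15 t=1ms (window 0): DENY
  req#16 t=1ms (window 0): DENY
  req#17 t=1ms (window 0): DENY
  req#18 t=1ms (window 0): DENY
  req#19 t=1ms (window 0): DENY
  req#20 t=1ms (window 0): DENY
  req#21 t=1ms (window 0): DENY
  req#22 t=1ms (window 0): DENY
  req#23 t=1ms (window 0): DENY
  req#24 t=1ms (window 0): DENY
  req#25 t=1ms (window 0): DENY

Allowed counts by window: 4

Answer: 4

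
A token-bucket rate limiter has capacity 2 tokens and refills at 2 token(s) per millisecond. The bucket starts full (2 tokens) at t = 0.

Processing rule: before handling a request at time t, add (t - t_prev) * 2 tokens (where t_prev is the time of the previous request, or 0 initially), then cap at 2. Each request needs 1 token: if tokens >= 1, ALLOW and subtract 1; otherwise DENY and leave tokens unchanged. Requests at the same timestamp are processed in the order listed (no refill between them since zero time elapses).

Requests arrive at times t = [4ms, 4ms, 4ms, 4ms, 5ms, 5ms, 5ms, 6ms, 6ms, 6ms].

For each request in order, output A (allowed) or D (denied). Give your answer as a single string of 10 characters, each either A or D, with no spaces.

Answer: AADDAADAAD

Derivation:
Simulating step by step:
  req#1 t=4ms: ALLOW
  req#2 t=4ms: ALLOW
  req#3 t=4ms: DENY
  req#4 t=4ms: DENY
  req#5 t=5ms: ALLOW
  req#6 t=5ms: ALLOW
  req#7 t=5ms: DENY
  req#8 t=6ms: ALLOW
  req#9 t=6ms: ALLOW
  req#10 t=6ms: DENY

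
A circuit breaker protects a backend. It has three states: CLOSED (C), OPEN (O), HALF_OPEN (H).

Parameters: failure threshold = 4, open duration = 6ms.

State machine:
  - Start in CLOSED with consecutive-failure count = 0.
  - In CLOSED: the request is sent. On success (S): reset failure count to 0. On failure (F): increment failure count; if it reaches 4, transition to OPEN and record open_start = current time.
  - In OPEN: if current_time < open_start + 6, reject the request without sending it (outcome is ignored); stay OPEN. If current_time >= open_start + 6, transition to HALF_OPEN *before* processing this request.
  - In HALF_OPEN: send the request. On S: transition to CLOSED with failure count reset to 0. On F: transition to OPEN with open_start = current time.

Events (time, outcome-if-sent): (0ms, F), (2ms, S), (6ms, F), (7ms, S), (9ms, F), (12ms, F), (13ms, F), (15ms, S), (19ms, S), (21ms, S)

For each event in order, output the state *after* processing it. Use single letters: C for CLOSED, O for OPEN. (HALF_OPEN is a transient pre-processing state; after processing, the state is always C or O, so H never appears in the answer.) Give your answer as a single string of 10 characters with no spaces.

Answer: CCCCCCCCCC

Derivation:
State after each event:
  event#1 t=0ms outcome=F: state=CLOSED
  event#2 t=2ms outcome=S: state=CLOSED
  event#3 t=6ms outcome=F: state=CLOSED
  event#4 t=7ms outcome=S: state=CLOSED
  event#5 t=9ms outcome=F: state=CLOSED
  event#6 t=12ms outcome=F: state=CLOSED
  event#7 t=13ms outcome=F: state=CLOSED
  event#8 t=15ms outcome=S: state=CLOSED
  event#9 t=19ms outcome=S: state=CLOSED
  event#10 t=21ms outcome=S: state=CLOSED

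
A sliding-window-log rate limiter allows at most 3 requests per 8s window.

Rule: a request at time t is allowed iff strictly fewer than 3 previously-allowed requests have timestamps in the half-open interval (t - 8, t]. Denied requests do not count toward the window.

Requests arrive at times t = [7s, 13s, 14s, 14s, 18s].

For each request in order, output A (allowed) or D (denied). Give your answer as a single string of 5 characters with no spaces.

Tracking allowed requests in the window:
  req#1 t=7s: ALLOW
  req#2 t=13s: ALLOW
  req#3 t=14s: ALLOW
  req#4 t=14s: DENY
  req#5 t=18s: ALLOW

Answer: AAADA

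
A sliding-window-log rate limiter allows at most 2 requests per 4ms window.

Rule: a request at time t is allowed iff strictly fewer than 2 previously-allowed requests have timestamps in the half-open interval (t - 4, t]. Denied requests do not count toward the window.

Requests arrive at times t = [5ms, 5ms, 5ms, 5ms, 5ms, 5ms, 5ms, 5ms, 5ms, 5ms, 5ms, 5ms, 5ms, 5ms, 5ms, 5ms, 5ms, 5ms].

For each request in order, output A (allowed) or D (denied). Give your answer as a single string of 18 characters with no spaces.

Answer: AADDDDDDDDDDDDDDDD

Derivation:
Tracking allowed requests in the window:
  req#1 t=5ms: ALLOW
  req#2 t=5ms: ALLOW
  req#3 t=5ms: DENY
  req#4 t=5ms: DENY
  req#5 t=5ms: DENY
  req#6 t=5ms: DENY
  req#7 t=5ms: DENY
  req#8 t=5ms: DENY
  req#9 t=5ms: DENY
  req#10 t=5ms: DENY
  req#11 t=5ms: DENY
  req#12 t=5ms: DENY
  req#13 t=5ms: DENY
  req#14 t=5ms: DENY
  req#15 t=5ms: DENY
  req#16 t=5ms: DENY
  req#17 t=5ms: DENY
  req#18 t=5ms: DENY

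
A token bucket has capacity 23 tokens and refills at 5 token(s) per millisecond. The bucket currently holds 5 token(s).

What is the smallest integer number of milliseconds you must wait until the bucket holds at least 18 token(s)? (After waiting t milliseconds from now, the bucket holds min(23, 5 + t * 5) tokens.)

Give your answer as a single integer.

Need 5 + t * 5 >= 18, so t >= 13/5.
Smallest integer t = ceil(13/5) = 3.

Answer: 3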